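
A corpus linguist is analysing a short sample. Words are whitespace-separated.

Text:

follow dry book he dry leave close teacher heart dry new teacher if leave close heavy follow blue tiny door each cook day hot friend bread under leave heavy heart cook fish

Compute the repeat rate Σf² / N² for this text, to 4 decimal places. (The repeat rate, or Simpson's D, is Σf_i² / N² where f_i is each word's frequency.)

Frequencies: dry:3, leave:3, follow:2, close:2, teacher:2, heart:2, heavy:2, cook:2, book:1, he:1, new:1, if:1, blue:1, tiny:1, door:1, each:1, day:1, hot:1, friend:1, bread:1, … (2 more, each freq 1)
Σf² = 56; N² = 1024
Repeat rate = 56 / 1024 = 0.0547

0.0547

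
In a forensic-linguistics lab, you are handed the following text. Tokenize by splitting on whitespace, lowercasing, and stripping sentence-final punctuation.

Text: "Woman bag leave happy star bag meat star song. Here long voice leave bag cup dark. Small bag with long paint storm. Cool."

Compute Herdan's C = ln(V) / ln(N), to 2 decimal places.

0.90

N = 23, V = 17.
ln(V) = 2.833213, ln(N) = 3.135494
C = 2.833213 / 3.135494 = 0.90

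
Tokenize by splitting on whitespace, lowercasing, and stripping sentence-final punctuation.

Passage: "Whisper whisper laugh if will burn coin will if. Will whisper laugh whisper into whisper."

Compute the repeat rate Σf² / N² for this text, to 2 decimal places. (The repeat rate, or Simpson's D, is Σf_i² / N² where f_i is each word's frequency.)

0.20

Frequencies: whisper:5, will:3, laugh:2, if:2, burn:1, coin:1, into:1
Σf² = 45; N² = 225
Repeat rate = 45 / 225 = 0.20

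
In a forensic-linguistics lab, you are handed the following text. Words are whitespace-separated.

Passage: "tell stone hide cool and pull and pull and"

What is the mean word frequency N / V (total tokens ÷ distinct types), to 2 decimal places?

1.50

N = 9 tokens, V = 6 types.
Mean frequency = N / V = 9 / 6 = 1.50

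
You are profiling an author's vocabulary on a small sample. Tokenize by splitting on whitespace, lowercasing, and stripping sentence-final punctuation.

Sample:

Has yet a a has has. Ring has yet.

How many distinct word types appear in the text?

Distinct types: {a, has, ring, yet}
V = 4

4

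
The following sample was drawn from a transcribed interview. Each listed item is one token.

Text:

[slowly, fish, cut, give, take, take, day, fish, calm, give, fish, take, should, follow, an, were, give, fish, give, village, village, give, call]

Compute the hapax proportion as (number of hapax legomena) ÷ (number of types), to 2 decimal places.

Frequencies: give:5, fish:4, take:3, village:2, slowly:1, cut:1, day:1, calm:1, should:1, follow:1, an:1, were:1, call:1
Hapax count = 9; type count = 13.
Ratio = 9 / 13 = 0.69

0.69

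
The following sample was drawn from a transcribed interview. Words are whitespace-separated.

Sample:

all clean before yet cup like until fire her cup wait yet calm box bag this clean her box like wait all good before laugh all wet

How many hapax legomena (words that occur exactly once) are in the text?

8

Frequencies: all:3, clean:2, before:2, yet:2, cup:2, like:2, her:2, wait:2, box:2, until:1, fire:1, calm:1, bag:1, this:1, good:1, laugh:1, wet:1
Hapax (freq=1): bag, calm, fire, good, laugh, this, until, wet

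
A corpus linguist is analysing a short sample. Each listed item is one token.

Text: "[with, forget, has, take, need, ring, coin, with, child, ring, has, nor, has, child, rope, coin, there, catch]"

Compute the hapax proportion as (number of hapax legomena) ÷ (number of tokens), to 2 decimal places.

Frequencies: has:3, with:2, ring:2, coin:2, child:2, forget:1, take:1, need:1, nor:1, rope:1, there:1, catch:1
Hapax count = 7; token count = 18.
Ratio = 7 / 18 = 0.39

0.39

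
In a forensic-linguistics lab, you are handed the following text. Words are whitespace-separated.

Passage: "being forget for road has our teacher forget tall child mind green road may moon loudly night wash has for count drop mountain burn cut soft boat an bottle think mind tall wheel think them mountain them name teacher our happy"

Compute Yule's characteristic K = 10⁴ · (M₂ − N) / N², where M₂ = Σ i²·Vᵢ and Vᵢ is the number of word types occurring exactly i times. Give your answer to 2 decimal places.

130.87

Frequencies: forget:2, for:2, road:2, has:2, our:2, teacher:2, tall:2, mind:2, mountain:2, think:2, them:2, being:1, child:1, green:1, may:1, moon:1, loudly:1, night:1, wash:1, count:1, … (10 more, each freq 1)
N = 41. Frequency spectrum: V_1=19, V_2=11
M₂ = 1²·19 + 2²·11 = 63
K = 10000 × (63 − 41) / 41² = 130.87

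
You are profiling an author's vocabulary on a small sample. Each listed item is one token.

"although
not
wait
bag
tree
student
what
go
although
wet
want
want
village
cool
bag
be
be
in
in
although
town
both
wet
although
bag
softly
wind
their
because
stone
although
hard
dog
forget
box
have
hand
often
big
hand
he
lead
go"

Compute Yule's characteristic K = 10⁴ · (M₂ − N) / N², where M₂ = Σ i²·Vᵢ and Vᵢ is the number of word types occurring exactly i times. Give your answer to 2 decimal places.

205.52

Frequencies: although:5, bag:3, go:2, wet:2, want:2, be:2, in:2, hand:2, not:1, wait:1, tree:1, student:1, what:1, village:1, cool:1, town:1, both:1, softly:1, wind:1, their:1, … (11 more, each freq 1)
N = 43. Frequency spectrum: V_1=23, V_2=6, V_3=1, V_5=1
M₂ = 1²·23 + 2²·6 + 3²·1 + 5²·1 = 81
K = 10000 × (81 − 43) / 43² = 205.52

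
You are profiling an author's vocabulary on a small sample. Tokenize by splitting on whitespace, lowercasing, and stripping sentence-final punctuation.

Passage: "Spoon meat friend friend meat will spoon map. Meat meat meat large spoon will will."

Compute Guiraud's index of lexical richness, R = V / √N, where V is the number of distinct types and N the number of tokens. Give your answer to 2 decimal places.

1.55

N = 15, V = 6.
√N = 3.872983
R = 6 / 3.872983 = 1.55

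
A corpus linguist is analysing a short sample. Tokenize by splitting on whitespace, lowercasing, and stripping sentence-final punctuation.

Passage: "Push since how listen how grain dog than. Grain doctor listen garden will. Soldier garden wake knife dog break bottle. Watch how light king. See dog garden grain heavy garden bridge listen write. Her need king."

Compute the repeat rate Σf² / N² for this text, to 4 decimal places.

Frequencies: garden:4, how:3, listen:3, grain:3, dog:3, king:2, push:1, since:1, than:1, doctor:1, will:1, soldier:1, wake:1, knife:1, break:1, bottle:1, watch:1, light:1, see:1, heavy:1, … (4 more, each freq 1)
Σf² = 74; N² = 1296
Repeat rate = 74 / 1296 = 0.0571

0.0571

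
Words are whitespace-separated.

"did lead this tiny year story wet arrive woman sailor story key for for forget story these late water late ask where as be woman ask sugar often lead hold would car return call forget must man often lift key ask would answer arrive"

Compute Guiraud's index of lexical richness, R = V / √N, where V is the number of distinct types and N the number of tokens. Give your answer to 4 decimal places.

4.6734

N = 44, V = 31.
√N = 6.633250
R = 31 / 6.633250 = 4.6734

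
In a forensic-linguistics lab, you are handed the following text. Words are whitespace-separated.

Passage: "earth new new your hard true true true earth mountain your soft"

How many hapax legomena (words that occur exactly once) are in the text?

3

Frequencies: true:3, earth:2, new:2, your:2, hard:1, mountain:1, soft:1
Hapax (freq=1): hard, mountain, soft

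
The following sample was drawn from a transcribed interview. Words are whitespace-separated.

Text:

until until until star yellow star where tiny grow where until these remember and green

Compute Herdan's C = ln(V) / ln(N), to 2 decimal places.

N = 15, V = 10.
ln(V) = 2.302585, ln(N) = 2.708050
C = 2.302585 / 2.708050 = 0.85

0.85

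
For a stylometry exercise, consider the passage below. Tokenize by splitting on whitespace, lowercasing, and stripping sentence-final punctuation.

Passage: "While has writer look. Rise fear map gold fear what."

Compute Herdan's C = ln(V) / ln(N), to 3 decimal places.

0.954

N = 10, V = 9.
ln(V) = 2.197225, ln(N) = 2.302585
C = 2.197225 / 2.302585 = 0.954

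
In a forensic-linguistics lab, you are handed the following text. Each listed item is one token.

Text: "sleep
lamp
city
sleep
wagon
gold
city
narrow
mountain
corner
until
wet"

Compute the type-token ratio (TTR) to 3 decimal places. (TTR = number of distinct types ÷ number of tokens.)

0.833

N = 12 tokens, V = 10 types.
TTR = V / N = 10 / 12 = 0.833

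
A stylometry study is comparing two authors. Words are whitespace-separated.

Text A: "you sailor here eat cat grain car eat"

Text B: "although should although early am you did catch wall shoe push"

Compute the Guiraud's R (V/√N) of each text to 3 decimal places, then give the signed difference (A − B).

-0.540

A: V=7, N=8, R=2.475
B: V=10, N=11, R=3.015
Difference = 2.475 − 3.015 = -0.540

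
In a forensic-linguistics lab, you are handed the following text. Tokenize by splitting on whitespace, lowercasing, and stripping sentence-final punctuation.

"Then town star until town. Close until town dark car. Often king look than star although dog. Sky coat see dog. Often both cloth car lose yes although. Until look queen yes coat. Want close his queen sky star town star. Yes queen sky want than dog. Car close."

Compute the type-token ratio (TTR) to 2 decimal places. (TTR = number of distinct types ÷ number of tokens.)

0.47

N = 49 tokens, V = 23 types.
TTR = V / N = 23 / 49 = 0.47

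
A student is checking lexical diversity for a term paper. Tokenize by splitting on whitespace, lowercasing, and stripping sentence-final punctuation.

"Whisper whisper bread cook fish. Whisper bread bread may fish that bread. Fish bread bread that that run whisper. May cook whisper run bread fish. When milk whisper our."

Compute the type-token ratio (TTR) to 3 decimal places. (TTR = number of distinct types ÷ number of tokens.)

N = 29 tokens, V = 10 types.
TTR = V / N = 10 / 29 = 0.345

0.345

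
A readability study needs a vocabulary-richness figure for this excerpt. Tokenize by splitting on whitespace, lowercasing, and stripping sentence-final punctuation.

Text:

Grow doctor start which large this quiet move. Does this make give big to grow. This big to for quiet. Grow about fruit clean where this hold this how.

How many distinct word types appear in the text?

Distinct types: {about, big, clean, doctor, does, for, fruit, give, grow, hold, how, large, make, move, quiet, start, this, to, where, which}
V = 20

20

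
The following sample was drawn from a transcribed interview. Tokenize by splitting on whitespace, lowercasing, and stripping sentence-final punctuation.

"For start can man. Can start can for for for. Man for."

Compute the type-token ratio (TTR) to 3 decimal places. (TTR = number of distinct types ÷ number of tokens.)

0.333

N = 12 tokens, V = 4 types.
TTR = V / N = 4 / 12 = 0.333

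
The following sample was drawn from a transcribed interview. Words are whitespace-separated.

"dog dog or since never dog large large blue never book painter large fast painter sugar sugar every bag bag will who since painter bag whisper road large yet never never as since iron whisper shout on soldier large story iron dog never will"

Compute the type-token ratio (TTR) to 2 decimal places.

N = 44 tokens, V = 23 types.
TTR = V / N = 23 / 44 = 0.52

0.52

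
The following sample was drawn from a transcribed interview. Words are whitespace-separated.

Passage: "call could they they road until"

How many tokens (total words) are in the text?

Tokens: call, could, they, they, road, until
N = 6

6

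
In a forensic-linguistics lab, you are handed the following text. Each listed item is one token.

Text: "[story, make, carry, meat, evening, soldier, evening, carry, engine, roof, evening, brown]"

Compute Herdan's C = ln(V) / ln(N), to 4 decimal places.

0.8842

N = 12, V = 9.
ln(V) = 2.197225, ln(N) = 2.484907
C = 2.197225 / 2.484907 = 0.8842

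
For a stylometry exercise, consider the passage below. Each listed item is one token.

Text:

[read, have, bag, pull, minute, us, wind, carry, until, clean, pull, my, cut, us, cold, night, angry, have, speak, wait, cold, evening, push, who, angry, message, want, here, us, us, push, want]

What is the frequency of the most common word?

4

Frequencies: us:4, have:2, pull:2, cold:2, angry:2, push:2, want:2, read:1, bag:1, minute:1, wind:1, carry:1, until:1, clean:1, my:1, cut:1, night:1, speak:1, wait:1, evening:1, … (3 more, each freq 1)
Most common: 'us' with frequency 4.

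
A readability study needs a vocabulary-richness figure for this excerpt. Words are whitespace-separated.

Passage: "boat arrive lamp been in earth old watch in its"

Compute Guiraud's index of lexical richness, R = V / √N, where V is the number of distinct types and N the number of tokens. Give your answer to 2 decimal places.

N = 10, V = 9.
√N = 3.162278
R = 9 / 3.162278 = 2.85

2.85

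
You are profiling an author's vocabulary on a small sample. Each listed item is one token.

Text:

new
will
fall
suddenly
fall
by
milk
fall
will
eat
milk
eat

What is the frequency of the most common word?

3

Frequencies: fall:3, will:2, milk:2, eat:2, new:1, suddenly:1, by:1
Most common: 'fall' with frequency 3.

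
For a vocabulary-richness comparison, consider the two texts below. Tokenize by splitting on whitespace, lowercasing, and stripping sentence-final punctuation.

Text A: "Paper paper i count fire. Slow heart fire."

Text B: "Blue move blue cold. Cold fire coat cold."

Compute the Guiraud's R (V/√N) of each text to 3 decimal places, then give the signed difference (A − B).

0.353

A: V=6, N=8, R=2.121
B: V=5, N=8, R=1.768
Difference = 2.121 − 1.768 = 0.353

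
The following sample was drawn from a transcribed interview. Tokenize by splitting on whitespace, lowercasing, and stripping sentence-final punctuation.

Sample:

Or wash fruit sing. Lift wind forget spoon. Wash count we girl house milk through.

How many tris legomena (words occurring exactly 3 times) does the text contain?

0

Frequencies: wash:2, or:1, fruit:1, sing:1, lift:1, wind:1, forget:1, spoon:1, count:1, we:1, girl:1, house:1, milk:1, through:1
Words with frequency 3: (none)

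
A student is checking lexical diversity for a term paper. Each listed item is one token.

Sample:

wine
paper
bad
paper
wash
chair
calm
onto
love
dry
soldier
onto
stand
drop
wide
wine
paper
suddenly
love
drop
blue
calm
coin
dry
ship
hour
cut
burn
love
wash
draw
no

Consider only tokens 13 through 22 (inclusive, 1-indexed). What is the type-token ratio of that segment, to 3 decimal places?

0.900

Segment tokens 13–22: stand, drop, wide, wine, paper, suddenly, love, drop, blue, calm
Segment N = 10, segment V = 9.
TTR = 9 / 10 = 0.900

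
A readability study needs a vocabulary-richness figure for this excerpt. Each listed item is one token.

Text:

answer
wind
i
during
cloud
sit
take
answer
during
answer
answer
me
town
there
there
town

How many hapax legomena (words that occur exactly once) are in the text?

6

Frequencies: answer:4, during:2, town:2, there:2, wind:1, i:1, cloud:1, sit:1, take:1, me:1
Hapax (freq=1): cloud, i, me, sit, take, wind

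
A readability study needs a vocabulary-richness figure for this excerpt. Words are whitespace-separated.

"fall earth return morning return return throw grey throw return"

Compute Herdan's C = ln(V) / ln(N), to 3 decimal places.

0.778

N = 10, V = 6.
ln(V) = 1.791759, ln(N) = 2.302585
C = 1.791759 / 2.302585 = 0.778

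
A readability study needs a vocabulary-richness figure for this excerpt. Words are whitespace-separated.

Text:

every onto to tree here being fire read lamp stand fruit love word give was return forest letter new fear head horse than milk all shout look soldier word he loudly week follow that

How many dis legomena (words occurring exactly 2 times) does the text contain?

Frequencies: word:2, every:1, onto:1, to:1, tree:1, here:1, being:1, fire:1, read:1, lamp:1, stand:1, fruit:1, love:1, give:1, was:1, return:1, forest:1, letter:1, new:1, fear:1, … (13 more, each freq 1)
Words with frequency 2: word

1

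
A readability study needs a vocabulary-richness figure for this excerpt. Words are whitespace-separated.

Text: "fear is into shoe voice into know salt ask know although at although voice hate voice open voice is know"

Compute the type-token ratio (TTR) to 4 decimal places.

0.6000

N = 20 tokens, V = 12 types.
TTR = V / N = 12 / 20 = 0.6000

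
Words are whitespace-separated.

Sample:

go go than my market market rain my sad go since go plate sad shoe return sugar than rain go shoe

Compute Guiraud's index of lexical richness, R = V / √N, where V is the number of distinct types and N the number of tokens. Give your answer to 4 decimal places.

N = 21, V = 11.
√N = 4.582576
R = 11 / 4.582576 = 2.4004

2.4004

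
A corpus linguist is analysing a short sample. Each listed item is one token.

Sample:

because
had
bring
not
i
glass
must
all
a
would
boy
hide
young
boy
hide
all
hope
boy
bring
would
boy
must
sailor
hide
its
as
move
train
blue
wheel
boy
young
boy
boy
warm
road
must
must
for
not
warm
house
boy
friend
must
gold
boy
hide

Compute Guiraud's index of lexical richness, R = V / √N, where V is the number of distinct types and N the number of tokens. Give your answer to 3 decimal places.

N = 48, V = 27.
√N = 6.928203
R = 27 / 6.928203 = 3.897

3.897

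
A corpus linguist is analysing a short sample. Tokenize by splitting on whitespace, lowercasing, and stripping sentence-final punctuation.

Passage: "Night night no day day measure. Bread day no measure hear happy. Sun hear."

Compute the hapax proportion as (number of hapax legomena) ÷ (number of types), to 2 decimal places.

Frequencies: day:3, night:2, no:2, measure:2, hear:2, bread:1, happy:1, sun:1
Hapax count = 3; type count = 8.
Ratio = 3 / 8 = 0.38

0.38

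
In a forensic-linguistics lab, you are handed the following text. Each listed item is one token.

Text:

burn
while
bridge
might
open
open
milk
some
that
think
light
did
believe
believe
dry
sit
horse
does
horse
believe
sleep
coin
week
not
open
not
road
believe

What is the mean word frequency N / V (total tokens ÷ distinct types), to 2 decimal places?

1.33

N = 28 tokens, V = 21 types.
Mean frequency = N / V = 28 / 21 = 1.33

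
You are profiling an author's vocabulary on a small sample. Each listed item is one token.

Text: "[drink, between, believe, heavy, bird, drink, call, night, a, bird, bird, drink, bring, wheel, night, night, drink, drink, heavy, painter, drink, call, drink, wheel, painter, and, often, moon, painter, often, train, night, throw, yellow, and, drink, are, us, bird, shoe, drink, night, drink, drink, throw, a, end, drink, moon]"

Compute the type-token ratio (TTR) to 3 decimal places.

N = 49 tokens, V = 21 types.
TTR = V / N = 21 / 49 = 0.429

0.429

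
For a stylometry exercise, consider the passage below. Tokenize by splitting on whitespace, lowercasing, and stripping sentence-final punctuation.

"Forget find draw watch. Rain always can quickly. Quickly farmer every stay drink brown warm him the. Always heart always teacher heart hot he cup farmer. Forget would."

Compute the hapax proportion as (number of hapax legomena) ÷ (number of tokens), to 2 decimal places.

0.61

Frequencies: always:3, forget:2, quickly:2, farmer:2, heart:2, find:1, draw:1, watch:1, rain:1, can:1, every:1, stay:1, drink:1, brown:1, warm:1, him:1, the:1, teacher:1, hot:1, he:1, … (2 more, each freq 1)
Hapax count = 17; token count = 28.
Ratio = 17 / 28 = 0.61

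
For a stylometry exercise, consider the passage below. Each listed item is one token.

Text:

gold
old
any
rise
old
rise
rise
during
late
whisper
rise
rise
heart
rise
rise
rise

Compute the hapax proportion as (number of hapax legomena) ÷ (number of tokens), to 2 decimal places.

0.38

Frequencies: rise:8, old:2, gold:1, any:1, during:1, late:1, whisper:1, heart:1
Hapax count = 6; token count = 16.
Ratio = 6 / 16 = 0.38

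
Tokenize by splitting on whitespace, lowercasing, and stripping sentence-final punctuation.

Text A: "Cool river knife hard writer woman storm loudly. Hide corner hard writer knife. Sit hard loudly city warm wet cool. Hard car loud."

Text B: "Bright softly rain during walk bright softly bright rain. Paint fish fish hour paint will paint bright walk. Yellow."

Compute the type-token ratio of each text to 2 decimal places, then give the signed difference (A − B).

TTR(A) = 16/23 = 0.70
TTR(B) = 10/19 = 0.53
Difference = 0.70 − 0.53 = 0.17

0.17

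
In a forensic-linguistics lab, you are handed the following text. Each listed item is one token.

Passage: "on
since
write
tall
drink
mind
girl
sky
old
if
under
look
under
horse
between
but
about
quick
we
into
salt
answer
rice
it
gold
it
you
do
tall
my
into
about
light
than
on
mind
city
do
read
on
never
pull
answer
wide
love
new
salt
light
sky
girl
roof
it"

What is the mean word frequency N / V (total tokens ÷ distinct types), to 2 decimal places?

N = 52 tokens, V = 37 types.
Mean frequency = N / V = 52 / 37 = 1.41

1.41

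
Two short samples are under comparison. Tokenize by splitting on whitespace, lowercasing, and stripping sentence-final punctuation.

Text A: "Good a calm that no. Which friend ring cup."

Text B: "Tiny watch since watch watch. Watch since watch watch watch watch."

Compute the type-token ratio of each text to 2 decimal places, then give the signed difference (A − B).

TTR(A) = 9/9 = 1.00
TTR(B) = 3/11 = 0.27
Difference = 1.00 − 0.27 = 0.73

0.73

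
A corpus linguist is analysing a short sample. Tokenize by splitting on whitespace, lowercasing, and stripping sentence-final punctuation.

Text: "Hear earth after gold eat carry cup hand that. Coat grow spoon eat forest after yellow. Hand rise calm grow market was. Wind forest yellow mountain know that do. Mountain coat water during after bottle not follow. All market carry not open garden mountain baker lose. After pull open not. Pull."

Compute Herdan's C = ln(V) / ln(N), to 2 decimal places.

0.89

N = 51, V = 33.
ln(V) = 3.496508, ln(N) = 3.931826
C = 3.496508 / 3.931826 = 0.89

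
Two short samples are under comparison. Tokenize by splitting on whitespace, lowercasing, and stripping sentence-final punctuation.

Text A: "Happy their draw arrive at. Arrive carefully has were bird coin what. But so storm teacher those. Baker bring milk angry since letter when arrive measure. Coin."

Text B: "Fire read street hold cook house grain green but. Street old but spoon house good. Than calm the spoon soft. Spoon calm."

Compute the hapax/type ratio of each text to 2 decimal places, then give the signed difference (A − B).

A: hapax=22, V=24, ratio=0.92
B: hapax=11, V=16, ratio=0.69
Difference = 0.92 − 0.69 = 0.23

0.23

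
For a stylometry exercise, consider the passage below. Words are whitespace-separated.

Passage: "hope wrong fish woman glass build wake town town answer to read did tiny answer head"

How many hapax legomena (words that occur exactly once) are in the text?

Frequencies: town:2, answer:2, hope:1, wrong:1, fish:1, woman:1, glass:1, build:1, wake:1, to:1, read:1, did:1, tiny:1, head:1
Hapax (freq=1): build, did, fish, glass, head, hope, read, tiny, to, wake, woman, wrong

12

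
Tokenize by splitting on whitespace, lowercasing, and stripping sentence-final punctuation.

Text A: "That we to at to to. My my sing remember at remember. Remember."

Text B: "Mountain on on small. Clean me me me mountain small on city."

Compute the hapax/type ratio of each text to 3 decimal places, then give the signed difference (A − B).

0.096

A: hapax=3, V=7, ratio=0.429
B: hapax=2, V=6, ratio=0.333
Difference = 0.429 − 0.333 = 0.096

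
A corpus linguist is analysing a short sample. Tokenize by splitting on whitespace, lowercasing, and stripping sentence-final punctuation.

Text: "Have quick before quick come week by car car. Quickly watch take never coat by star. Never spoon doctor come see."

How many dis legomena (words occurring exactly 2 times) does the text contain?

5

Frequencies: quick:2, come:2, by:2, car:2, never:2, have:1, before:1, week:1, quickly:1, watch:1, take:1, coat:1, star:1, spoon:1, doctor:1, see:1
Words with frequency 2: by, car, come, never, quick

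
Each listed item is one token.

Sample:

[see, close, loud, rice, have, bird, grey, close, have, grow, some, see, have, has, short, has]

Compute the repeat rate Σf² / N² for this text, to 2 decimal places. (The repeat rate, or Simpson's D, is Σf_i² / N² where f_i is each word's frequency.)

0.11

Frequencies: have:3, see:2, close:2, has:2, loud:1, rice:1, bird:1, grey:1, grow:1, some:1, short:1
Σf² = 28; N² = 256
Repeat rate = 28 / 256 = 0.11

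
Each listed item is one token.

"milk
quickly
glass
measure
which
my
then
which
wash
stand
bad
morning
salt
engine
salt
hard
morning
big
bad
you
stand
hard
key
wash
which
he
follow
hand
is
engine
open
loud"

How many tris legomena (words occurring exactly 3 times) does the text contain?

Frequencies: which:3, wash:2, stand:2, bad:2, morning:2, salt:2, engine:2, hard:2, milk:1, quickly:1, glass:1, measure:1, my:1, then:1, big:1, you:1, key:1, he:1, follow:1, hand:1, … (3 more, each freq 1)
Words with frequency 3: which

1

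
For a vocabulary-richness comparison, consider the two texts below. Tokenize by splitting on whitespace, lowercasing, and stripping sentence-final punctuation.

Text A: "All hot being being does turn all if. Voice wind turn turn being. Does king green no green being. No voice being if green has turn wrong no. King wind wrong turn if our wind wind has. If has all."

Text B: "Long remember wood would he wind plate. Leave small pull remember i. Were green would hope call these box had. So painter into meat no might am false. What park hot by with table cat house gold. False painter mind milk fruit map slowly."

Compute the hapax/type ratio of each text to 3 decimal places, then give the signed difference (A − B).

A: hapax=2, V=14, ratio=0.143
B: hapax=36, V=40, ratio=0.900
Difference = 0.143 − 0.900 = -0.757

-0.757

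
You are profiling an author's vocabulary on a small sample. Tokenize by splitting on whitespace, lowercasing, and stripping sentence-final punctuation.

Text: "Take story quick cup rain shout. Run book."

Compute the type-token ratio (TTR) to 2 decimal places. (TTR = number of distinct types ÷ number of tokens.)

1.00

N = 8 tokens, V = 8 types.
TTR = V / N = 8 / 8 = 1.00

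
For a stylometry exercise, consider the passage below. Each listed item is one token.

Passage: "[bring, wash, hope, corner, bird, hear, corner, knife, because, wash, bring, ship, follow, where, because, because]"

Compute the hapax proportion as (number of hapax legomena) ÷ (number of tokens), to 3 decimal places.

0.438

Frequencies: because:3, bring:2, wash:2, corner:2, hope:1, bird:1, hear:1, knife:1, ship:1, follow:1, where:1
Hapax count = 7; token count = 16.
Ratio = 7 / 16 = 0.438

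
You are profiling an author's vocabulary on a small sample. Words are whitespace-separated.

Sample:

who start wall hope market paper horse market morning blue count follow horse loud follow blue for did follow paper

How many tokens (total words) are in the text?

20

Tokens: who, start, wall, hope, market, paper, horse, market, morning, blue, count, follow, horse, loud, follow, blue, for, did, follow, paper
N = 20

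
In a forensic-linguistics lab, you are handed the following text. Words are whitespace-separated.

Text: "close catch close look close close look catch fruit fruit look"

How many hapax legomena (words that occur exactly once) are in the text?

0

Frequencies: close:4, look:3, catch:2, fruit:2
Hapax (freq=1): (none)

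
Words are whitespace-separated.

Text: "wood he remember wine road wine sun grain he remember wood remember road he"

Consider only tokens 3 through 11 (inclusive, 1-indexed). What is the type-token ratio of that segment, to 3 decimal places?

Segment tokens 3–11: remember, wine, road, wine, sun, grain, he, remember, wood
Segment N = 9, segment V = 7.
TTR = 7 / 9 = 0.778

0.778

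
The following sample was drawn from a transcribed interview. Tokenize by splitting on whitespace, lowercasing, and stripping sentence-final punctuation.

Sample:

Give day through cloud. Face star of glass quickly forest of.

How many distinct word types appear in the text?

Distinct types: {cloud, day, face, forest, give, glass, of, quickly, star, through}
V = 10

10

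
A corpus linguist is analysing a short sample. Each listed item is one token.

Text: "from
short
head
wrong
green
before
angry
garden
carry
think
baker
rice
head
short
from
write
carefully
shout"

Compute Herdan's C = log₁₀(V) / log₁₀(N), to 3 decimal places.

0.937

N = 18, V = 15.
log₁₀(V) = 1.176091, log₁₀(N) = 1.255273
C = 1.176091 / 1.255273 = 0.937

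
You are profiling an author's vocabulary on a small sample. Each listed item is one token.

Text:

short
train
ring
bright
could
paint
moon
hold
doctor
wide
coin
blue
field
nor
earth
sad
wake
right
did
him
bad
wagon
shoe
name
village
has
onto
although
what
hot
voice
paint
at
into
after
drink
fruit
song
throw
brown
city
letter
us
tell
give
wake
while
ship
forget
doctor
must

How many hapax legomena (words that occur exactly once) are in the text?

45

Frequencies: paint:2, doctor:2, wake:2, short:1, train:1, ring:1, bright:1, could:1, moon:1, hold:1, wide:1, coin:1, blue:1, field:1, nor:1, earth:1, sad:1, right:1, did:1, him:1, … (28 more, each freq 1)
Hapax (freq=1): after, although, at, bad, blue, bright, brown, city, coin, could, did, drink, earth, field, forget, fruit, give, has, him, hold, hot, into, letter, moon, must, name, nor, onto, right, ring, sad, ship, shoe, short, song, tell, throw, train, us, village, voice, wagon, what, while, wide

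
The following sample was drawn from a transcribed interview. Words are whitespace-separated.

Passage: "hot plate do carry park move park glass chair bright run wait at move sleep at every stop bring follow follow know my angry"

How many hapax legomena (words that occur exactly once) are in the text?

16

Frequencies: park:2, move:2, at:2, follow:2, hot:1, plate:1, do:1, carry:1, glass:1, chair:1, bright:1, run:1, wait:1, sleep:1, every:1, stop:1, bring:1, know:1, my:1, angry:1
Hapax (freq=1): angry, bright, bring, carry, chair, do, every, glass, hot, know, my, plate, run, sleep, stop, wait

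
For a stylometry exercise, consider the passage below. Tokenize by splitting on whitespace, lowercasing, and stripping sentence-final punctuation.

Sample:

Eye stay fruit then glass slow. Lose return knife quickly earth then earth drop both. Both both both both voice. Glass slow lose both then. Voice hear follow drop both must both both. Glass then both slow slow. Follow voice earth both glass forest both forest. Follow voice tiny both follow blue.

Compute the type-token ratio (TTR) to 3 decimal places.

N = 52 tokens, V = 20 types.
TTR = V / N = 20 / 52 = 0.385

0.385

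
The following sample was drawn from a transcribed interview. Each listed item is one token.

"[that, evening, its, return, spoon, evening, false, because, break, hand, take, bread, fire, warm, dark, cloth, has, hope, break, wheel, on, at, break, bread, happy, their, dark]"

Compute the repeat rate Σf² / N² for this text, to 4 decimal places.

0.0535

Frequencies: break:3, evening:2, bread:2, dark:2, that:1, its:1, return:1, spoon:1, false:1, because:1, hand:1, take:1, fire:1, warm:1, cloth:1, has:1, hope:1, wheel:1, on:1, at:1, … (2 more, each freq 1)
Σf² = 39; N² = 729
Repeat rate = 39 / 729 = 0.0535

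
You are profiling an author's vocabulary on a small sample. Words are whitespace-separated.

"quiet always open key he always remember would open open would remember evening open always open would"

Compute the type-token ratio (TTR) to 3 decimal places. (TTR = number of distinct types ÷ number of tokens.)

N = 17 tokens, V = 8 types.
TTR = V / N = 8 / 17 = 0.471

0.471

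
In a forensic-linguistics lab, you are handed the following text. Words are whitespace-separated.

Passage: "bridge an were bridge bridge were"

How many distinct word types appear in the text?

Distinct types: {an, bridge, were}
V = 3

3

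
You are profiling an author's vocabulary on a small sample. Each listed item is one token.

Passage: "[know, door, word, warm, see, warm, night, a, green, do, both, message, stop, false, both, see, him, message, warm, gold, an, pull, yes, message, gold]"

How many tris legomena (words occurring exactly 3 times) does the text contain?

2

Frequencies: warm:3, message:3, see:2, both:2, gold:2, know:1, door:1, word:1, night:1, a:1, green:1, do:1, stop:1, false:1, him:1, an:1, pull:1, yes:1
Words with frequency 3: message, warm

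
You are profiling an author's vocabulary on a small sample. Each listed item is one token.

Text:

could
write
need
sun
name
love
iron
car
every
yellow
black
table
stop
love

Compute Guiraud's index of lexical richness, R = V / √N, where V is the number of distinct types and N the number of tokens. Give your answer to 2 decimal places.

3.47

N = 14, V = 13.
√N = 3.741657
R = 13 / 3.741657 = 3.47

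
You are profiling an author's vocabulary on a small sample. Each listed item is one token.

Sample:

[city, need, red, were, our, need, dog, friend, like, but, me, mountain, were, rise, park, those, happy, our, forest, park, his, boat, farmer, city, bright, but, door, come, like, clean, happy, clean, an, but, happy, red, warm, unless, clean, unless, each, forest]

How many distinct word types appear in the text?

Distinct types: {an, boat, bright, but, city, clean, come, dog, door, each, farmer, forest, friend, happy, his, like, me, mountain, need, our, park, red, rise, those, unless, warm, were}
V = 27

27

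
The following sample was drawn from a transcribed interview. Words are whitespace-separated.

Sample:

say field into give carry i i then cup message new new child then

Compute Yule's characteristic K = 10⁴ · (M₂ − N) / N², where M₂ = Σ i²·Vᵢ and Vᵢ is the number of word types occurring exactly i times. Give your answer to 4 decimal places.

306.1224

Frequencies: i:2, then:2, new:2, say:1, field:1, into:1, give:1, carry:1, cup:1, message:1, child:1
N = 14. Frequency spectrum: V_1=8, V_2=3
M₂ = 1²·8 + 2²·3 = 20
K = 10000 × (20 − 14) / 14² = 306.1224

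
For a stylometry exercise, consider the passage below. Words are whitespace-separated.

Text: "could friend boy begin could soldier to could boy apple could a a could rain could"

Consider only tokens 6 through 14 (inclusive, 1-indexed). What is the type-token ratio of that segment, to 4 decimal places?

0.6667

Segment tokens 6–14: soldier, to, could, boy, apple, could, a, a, could
Segment N = 9, segment V = 6.
TTR = 6 / 9 = 0.6667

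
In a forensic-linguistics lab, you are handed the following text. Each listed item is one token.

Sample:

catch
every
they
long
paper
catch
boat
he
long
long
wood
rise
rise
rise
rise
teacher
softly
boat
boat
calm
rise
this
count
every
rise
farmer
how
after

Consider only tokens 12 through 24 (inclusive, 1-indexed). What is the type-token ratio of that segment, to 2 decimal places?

Segment tokens 12–24: rise, rise, rise, rise, teacher, softly, boat, boat, calm, rise, this, count, every
Segment N = 13, segment V = 8.
TTR = 8 / 13 = 0.62

0.62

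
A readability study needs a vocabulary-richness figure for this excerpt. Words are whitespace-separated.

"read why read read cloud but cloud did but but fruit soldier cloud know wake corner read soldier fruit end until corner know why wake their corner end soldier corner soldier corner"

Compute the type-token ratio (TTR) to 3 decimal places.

0.406

N = 32 tokens, V = 13 types.
TTR = V / N = 13 / 32 = 0.406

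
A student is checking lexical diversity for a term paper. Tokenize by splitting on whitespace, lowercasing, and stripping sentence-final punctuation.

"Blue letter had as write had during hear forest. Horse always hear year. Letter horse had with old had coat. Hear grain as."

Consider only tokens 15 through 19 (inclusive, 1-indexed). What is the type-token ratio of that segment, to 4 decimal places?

Segment tokens 15–19: horse, had, with, old, had
Segment N = 5, segment V = 4.
TTR = 4 / 5 = 0.8000

0.8000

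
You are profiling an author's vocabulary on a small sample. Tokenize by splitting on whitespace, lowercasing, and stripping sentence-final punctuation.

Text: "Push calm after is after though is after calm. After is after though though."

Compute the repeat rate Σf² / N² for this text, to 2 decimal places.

Frequencies: after:5, is:3, though:3, calm:2, push:1
Σf² = 48; N² = 196
Repeat rate = 48 / 196 = 0.24

0.24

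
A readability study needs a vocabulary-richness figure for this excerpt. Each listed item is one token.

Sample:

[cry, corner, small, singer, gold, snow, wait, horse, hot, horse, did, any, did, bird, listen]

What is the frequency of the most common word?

2

Frequencies: horse:2, did:2, cry:1, corner:1, small:1, singer:1, gold:1, snow:1, wait:1, hot:1, any:1, bird:1, listen:1
Most common: 'horse' with frequency 2.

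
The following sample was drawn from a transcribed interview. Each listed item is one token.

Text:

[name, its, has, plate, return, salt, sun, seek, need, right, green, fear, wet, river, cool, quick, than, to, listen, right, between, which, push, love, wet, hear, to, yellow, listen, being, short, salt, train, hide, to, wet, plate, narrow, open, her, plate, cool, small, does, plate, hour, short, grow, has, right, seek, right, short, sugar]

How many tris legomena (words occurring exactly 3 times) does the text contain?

3

Frequencies: plate:4, right:4, wet:3, to:3, short:3, has:2, salt:2, seek:2, cool:2, listen:2, name:1, its:1, return:1, sun:1, need:1, green:1, fear:1, river:1, quick:1, than:1, … (17 more, each freq 1)
Words with frequency 3: short, to, wet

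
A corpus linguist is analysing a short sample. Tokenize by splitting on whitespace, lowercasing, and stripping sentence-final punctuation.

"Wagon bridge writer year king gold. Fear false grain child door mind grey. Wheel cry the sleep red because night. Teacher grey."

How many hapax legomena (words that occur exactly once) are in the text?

20

Frequencies: grey:2, wagon:1, bridge:1, writer:1, year:1, king:1, gold:1, fear:1, false:1, grain:1, child:1, door:1, mind:1, wheel:1, cry:1, the:1, sleep:1, red:1, because:1, night:1, … (1 more, each freq 1)
Hapax (freq=1): because, bridge, child, cry, door, false, fear, gold, grain, king, mind, night, red, sleep, teacher, the, wagon, wheel, writer, year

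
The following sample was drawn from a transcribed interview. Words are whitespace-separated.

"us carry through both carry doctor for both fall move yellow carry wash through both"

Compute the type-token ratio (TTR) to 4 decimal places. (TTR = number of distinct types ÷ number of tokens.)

0.6667

N = 15 tokens, V = 10 types.
TTR = V / N = 10 / 15 = 0.6667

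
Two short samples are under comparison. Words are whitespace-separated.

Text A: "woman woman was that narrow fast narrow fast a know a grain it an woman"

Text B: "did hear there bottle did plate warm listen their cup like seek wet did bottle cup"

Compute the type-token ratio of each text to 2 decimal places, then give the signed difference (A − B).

-0.08

TTR(A) = 10/15 = 0.67
TTR(B) = 12/16 = 0.75
Difference = 0.67 − 0.75 = -0.08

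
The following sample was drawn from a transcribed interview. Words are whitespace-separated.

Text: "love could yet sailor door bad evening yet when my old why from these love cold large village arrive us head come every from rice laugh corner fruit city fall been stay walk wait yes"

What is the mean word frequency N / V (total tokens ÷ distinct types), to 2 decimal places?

1.09

N = 35 tokens, V = 32 types.
Mean frequency = N / V = 35 / 32 = 1.09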